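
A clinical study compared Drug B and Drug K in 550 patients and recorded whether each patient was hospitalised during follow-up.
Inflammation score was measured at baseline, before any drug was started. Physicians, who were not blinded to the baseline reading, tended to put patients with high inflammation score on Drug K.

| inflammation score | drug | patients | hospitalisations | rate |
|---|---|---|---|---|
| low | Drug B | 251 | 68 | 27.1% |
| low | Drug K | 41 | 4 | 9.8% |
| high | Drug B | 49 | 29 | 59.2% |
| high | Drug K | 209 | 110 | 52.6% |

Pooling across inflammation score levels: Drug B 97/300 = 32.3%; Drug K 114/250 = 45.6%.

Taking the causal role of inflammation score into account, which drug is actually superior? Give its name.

Inflammation score differs across drugs for reasons unrelated to any effect of the drug itself, and it separately predicts the outcome — a classic confounder. We must compare within inflammation score levels.
Within each level — low: 27.1% vs 9.8%; high: 59.2% vs 52.6% — Drug K is lower every time.

Drug K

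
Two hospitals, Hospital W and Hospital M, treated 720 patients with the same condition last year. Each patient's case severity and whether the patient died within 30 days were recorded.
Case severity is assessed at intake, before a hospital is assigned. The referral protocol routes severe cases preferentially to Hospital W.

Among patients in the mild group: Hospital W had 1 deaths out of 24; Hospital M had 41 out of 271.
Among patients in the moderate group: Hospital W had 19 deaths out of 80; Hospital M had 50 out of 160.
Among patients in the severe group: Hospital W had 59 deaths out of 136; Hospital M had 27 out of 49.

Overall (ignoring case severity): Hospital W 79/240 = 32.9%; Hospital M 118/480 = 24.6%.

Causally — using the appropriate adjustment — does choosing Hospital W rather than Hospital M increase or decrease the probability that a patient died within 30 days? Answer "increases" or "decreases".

Within every case severity level Hospital W has the lower rate, yet pooled Hospital M does — Simpson's reversal.
Since case severity is a pre-existing factor (not a product of the hospital) and it affects the outcome on its own, it is a confounder. The stratified rates, not the pooled rate, identify the causal effect.
Within each level — mild: 4.2% vs 15.1%; moderate: 23.8% vs 31.2%; severe: 43.4% vs 55.1% — Hospital W is lower every time.

decreases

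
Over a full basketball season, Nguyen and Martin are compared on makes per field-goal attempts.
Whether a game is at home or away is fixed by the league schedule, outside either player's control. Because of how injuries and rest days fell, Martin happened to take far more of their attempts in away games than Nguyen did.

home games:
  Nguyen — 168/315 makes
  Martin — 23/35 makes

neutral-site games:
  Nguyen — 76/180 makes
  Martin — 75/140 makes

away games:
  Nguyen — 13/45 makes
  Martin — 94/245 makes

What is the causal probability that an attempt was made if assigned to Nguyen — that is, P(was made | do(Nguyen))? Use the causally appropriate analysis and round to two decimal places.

0.42

Here game venue is a common cause — it drives both which player a case falls under and the outcome. The crude comparison mixes populations; the stratum-specific rates are the causally relevant ones.
Standardising Nguyen to the population game venue mix: 0.365·168/315 + 0.333·76/180 + 0.302·13/45 = 0.422.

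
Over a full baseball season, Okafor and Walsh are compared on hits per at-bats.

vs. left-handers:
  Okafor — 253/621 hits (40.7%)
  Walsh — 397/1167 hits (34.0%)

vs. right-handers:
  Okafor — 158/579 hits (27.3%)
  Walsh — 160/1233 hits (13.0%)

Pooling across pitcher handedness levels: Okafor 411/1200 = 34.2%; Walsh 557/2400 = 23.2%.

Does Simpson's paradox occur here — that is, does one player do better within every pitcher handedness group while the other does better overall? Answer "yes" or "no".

no

Within each pitcher handedness level (vs. left-handers 40.7% vs 34.0%; vs. right-handers 27.3% vs 13.0%), Okafor has the higher rate every time. Pooled: 34.2% vs 23.2% — Okafor has the higher rate overall. They agree.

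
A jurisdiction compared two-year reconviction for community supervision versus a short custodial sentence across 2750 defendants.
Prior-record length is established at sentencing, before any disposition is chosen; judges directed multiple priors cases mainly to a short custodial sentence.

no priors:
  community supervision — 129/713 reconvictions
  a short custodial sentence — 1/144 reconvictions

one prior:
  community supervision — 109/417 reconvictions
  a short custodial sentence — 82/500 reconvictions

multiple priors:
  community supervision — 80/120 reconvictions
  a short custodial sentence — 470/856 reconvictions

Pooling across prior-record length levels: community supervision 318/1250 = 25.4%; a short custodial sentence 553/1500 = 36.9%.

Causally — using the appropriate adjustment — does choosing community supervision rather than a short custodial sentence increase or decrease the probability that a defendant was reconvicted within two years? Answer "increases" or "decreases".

increases

The imbalance in prior-record length arose from how defendants were allocated, not from anything the disposition did; and prior-record length independently affects the outcome. The pooled gap is confounded — condition on prior-record length.
Within each level — no priors: 18.1% vs 0.7%; one prior: 26.1% vs 16.4%; multiple priors: 66.7% vs 54.9% — a short custodial sentence is lower every time.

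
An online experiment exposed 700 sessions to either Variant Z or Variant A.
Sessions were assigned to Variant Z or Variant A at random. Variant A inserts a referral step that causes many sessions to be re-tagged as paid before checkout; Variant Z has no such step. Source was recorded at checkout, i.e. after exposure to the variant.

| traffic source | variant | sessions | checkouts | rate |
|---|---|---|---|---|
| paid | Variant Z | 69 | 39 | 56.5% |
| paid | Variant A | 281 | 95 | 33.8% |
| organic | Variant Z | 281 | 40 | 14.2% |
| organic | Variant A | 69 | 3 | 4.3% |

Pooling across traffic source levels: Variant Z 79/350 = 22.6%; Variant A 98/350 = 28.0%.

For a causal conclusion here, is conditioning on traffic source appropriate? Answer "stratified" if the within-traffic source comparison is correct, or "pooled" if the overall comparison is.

pooled

Traffic source here is a post-treatment variable shaped by the variant; conditioning on it would introduce bias rather than remove it. The overall comparison is the causal one.
Pooled: Variant Z 22.6% vs Variant A 28.0%; Variant A is higher overall.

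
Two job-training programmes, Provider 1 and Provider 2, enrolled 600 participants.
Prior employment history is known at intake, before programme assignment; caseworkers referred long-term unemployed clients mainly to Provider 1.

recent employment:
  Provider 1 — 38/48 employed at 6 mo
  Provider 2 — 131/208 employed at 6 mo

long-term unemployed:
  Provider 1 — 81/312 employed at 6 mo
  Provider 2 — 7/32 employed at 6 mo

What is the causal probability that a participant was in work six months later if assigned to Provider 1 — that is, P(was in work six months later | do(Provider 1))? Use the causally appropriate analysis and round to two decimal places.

0.49

Since prior employment history is a pre-existing factor (not a product of the programme) and it affects the outcome on its own, it is a confounder. The stratified rates, not the pooled rate, identify the causal effect.
Standardising Provider 1 to the population prior employment history mix: 0.427·38/48 + 0.573·81/312 = 0.487.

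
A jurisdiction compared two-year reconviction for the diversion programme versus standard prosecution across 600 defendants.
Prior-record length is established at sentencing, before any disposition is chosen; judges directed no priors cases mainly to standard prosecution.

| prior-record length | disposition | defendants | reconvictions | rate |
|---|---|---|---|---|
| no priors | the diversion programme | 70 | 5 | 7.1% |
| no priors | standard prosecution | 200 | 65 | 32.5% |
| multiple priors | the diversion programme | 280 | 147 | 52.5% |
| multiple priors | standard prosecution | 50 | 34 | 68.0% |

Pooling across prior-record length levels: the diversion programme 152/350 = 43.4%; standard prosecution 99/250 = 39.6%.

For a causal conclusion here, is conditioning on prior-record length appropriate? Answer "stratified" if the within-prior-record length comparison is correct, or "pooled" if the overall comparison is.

Prior-record length is set before the disposition has any effect — it is not caused by the disposition — and it independently drives the outcome. That makes it a confounder, so the causal comparison is within prior-record length levels.
Within each level — no priors: 7.1% vs 32.5%; multiple priors: 52.5% vs 68.0% — the diversion programme is lower every time.

stratified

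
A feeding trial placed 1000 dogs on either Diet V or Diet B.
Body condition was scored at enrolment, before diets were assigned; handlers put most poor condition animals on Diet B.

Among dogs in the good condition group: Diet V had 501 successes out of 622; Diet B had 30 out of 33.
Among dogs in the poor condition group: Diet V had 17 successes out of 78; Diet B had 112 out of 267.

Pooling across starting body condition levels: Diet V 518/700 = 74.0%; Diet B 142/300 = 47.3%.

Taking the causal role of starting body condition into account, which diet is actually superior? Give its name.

Diet B

Starting body condition is set before the diet has any effect — it is not caused by the diet — and it independently drives the outcome. That makes it a confounder, so the causal comparison is within starting body condition levels.
Within each level — good condition: 80.5% vs 90.9%; poor condition: 21.8% vs 41.9% — Diet B is higher every time.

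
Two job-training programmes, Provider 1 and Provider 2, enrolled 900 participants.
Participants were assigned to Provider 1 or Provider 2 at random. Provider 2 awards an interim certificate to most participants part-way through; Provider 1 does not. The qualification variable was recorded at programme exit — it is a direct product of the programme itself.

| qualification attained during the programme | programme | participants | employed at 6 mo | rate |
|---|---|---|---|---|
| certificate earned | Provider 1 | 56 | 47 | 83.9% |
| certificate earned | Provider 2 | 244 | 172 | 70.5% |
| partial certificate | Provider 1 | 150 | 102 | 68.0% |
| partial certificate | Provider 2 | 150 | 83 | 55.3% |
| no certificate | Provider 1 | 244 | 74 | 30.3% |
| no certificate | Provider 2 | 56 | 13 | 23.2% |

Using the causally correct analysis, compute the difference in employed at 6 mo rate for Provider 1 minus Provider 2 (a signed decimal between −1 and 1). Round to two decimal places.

Provider 1 is higher inside every qualification attained during the programme stratum but Provider 2 is higher in aggregate. Whether to stratify depends on how qualification attained during the programme relates to the programme.
Qualification attained during the programme is downstream of the programme. One should not condition on a consequence of treatment, so the overall rates are the right comparison.
The causal difference is the pooled difference: 0.496 − 0.596 = -0.100.

-0.10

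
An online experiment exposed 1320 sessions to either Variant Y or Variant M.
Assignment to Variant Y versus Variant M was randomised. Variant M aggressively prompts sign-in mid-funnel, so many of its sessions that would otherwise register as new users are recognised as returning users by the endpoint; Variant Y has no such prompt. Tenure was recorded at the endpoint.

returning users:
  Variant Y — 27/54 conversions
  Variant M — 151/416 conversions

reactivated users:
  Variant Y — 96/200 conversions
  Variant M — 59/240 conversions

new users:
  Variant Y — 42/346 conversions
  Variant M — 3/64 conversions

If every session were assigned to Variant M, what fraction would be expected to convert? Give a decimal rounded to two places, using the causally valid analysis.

0.30

User tenure here is a post-treatment variable shaped by the variant; conditioning on it would introduce bias rather than remove it. The overall comparison is the causal one.
So P(outcome | do(Variant M)) is just the pooled rate for Variant M: 213/720 = 0.296.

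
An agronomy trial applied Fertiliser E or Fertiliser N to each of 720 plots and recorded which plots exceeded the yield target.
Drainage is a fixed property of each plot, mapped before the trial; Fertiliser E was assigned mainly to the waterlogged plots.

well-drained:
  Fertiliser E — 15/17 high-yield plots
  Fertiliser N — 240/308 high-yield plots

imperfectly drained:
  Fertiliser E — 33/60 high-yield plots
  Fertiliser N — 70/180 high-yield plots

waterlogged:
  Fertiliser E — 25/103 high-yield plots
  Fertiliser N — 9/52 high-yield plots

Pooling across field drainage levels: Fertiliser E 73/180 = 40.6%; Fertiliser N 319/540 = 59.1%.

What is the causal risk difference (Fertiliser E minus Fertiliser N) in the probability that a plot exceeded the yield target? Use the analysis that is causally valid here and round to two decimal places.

+0.12

The field drainage-specific comparison favours Fertiliser E throughout, but the pooled figures favour Fertiliser N. The question is whether to condition on field drainage.
Here field drainage is a common cause — it drives both which fertiliser a case falls under and the outcome. The crude comparison mixes populations; the stratum-specific rates are the causally relevant ones.
Adjusting over the population distribution of field drainage: 0.451·(0.882−0.779) + 0.333·(0.550−0.389) + 0.215·(0.243−0.173) = +0.115.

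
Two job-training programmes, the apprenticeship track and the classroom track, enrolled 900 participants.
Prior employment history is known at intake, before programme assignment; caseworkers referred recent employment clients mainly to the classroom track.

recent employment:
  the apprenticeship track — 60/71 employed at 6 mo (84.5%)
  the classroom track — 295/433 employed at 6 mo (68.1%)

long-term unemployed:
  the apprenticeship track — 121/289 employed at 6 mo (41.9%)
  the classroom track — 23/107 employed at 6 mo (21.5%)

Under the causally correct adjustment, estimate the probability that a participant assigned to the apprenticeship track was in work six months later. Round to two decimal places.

The imbalance in prior employment history arose from how participants were allocated, not from anything the programme did; and prior employment history independently affects the outcome. The pooled gap is confounded — condition on prior employment history.
Standardising the apprenticeship track to the population prior employment history mix: 0.560·60/71 + 0.440·121/289 = 0.657.

0.66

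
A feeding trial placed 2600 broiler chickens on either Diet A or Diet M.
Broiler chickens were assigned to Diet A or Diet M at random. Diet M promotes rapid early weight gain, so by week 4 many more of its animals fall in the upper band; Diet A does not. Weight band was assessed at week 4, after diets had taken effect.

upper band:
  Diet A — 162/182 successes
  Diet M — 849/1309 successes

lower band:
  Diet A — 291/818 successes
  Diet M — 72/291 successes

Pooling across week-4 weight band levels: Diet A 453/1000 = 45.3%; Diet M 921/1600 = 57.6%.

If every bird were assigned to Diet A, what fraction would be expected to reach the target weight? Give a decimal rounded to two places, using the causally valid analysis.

Week-4 weight band here is a post-treatment variable shaped by the diet; conditioning on it would introduce bias rather than remove it. The overall comparison is the causal one.
So P(outcome | do(Diet A)) is just the pooled rate for Diet A: 453/1000 = 0.453.

0.45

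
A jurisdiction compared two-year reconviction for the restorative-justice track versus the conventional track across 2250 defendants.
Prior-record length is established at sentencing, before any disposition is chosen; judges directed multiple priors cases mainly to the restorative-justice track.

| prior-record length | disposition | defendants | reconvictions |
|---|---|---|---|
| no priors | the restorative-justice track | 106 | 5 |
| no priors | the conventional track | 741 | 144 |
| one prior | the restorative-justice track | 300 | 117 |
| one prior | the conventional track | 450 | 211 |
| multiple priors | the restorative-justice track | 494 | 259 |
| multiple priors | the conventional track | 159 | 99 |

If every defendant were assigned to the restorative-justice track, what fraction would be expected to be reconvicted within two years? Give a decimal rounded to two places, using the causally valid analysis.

The stratified and pooled comparisons disagree (the restorative-justice track wins within each prior-record length; the conventional track wins overall), so the answer turns on the causal role of prior-record length.
Prior-record length satisfies the back-door criterion: it is not a descendant of the disposition, and it blocks the spurious path from disposition to outcome. Adjusting for it (i.e., using the within-prior-record length rates) gives the causal effect.
Standardising the restorative-justice track to the population prior-record length mix: 0.376·5/106 + 0.333·117/300 + 0.290·259/494 = 0.300.

0.30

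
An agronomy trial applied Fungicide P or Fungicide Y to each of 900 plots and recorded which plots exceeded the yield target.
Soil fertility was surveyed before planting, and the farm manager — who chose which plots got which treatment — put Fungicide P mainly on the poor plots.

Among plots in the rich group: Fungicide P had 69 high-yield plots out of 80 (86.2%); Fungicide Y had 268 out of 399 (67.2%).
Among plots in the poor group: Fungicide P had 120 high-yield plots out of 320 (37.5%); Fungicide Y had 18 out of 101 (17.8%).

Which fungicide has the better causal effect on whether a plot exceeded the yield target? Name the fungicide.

Fungicide P

The soil fertility-specific comparison favours Fungicide P throughout, but the pooled figures favour Fungicide Y. The question is whether to condition on soil fertility.
Since soil fertility is a pre-existing factor (not a product of the fungicide) and it affects the outcome on its own, it is a confounder. The stratified rates, not the pooled rate, identify the causal effect.
Within each level — rich: 86.2% vs 67.2%; poor: 37.5% vs 17.8% — Fungicide P is higher every time.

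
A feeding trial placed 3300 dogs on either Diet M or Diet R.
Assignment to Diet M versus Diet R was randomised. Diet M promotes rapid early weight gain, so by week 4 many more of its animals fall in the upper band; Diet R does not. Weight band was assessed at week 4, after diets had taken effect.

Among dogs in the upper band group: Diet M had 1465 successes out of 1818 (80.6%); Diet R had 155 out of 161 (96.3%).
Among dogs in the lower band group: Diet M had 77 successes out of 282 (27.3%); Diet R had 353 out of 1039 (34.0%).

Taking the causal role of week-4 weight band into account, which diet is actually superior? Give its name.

Diet M

The distribution of week-4 weight band is itself part of what the diet does — it is an intermediate outcome. Holding it fixed would remove that part of the effect; the total effect is the pooled difference.
Pooled: Diet M 73.4% vs Diet R 42.3%; Diet M is higher overall.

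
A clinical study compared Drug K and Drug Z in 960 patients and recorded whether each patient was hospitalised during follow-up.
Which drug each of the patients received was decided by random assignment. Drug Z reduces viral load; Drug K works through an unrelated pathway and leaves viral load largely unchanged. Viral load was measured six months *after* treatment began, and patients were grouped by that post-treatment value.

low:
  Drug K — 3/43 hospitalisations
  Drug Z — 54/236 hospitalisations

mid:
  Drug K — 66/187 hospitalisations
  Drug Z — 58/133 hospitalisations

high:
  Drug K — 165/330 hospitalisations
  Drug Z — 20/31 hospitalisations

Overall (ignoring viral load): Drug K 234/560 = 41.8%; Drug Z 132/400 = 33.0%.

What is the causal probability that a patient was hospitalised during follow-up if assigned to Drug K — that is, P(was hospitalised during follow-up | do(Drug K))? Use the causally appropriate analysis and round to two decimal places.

0.42

Drug K is lower inside every viral load stratum but Drug Z is lower in aggregate. Whether to stratify depends on how viral load relates to the drug.
Viral load here is a post-treatment variable shaped by the drug; conditioning on it would introduce bias rather than remove it. The overall comparison is the causal one.
So P(outcome | do(Drug K)) is just the pooled rate for Drug K: 234/560 = 0.418.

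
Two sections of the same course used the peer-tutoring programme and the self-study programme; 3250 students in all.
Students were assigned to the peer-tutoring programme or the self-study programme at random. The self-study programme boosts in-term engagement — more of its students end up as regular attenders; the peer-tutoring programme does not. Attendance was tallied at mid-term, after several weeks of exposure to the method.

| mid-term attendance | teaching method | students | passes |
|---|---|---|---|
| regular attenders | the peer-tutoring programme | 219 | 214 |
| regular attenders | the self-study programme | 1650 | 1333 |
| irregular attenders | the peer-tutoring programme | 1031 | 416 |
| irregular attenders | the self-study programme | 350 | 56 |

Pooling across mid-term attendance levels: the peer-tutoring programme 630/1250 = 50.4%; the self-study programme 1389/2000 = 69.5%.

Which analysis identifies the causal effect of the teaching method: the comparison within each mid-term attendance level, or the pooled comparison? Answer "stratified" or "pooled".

pooled

Mid-term attendance here is a post-treatment variable shaped by the teaching method; conditioning on it would introduce bias rather than remove it. The overall comparison is the causal one.
Pooled: the peer-tutoring programme 50.4% vs the self-study programme 69.5%; the self-study programme is higher overall.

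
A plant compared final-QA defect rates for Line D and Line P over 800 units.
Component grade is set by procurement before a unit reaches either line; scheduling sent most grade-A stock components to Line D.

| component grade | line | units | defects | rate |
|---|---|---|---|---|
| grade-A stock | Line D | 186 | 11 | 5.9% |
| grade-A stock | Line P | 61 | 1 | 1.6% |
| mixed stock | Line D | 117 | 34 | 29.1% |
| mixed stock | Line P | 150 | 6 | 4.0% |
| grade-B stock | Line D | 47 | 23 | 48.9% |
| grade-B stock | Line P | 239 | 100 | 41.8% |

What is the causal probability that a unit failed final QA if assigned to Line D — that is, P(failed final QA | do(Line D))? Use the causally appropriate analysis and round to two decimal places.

0.29

The imbalance in component grade arose from how units were allocated, not from anything the line did; and component grade independently affects the outcome. The pooled gap is confounded — condition on component grade.
Standardising Line D to the population component grade mix: 0.309·11/186 + 0.334·34/117 + 0.357·23/47 = 0.290.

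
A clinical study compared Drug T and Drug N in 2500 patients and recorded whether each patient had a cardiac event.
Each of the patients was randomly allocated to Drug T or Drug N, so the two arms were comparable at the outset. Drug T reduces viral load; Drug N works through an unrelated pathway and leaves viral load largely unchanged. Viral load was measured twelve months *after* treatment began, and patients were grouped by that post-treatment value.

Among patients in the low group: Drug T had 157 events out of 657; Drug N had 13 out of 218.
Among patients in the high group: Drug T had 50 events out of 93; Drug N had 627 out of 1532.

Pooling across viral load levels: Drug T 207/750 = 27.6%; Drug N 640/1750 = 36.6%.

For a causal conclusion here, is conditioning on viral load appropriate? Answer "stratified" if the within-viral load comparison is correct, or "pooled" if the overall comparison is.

Drug N is lower inside every viral load stratum but Drug T is lower in aggregate. Whether to stratify depends on how viral load relates to the drug.
Viral load is downstream of the drug. One should not condition on a consequence of treatment, so the overall rates are the right comparison.
Pooled: Drug T 27.6% vs Drug N 36.6%; Drug T is lower overall.

pooled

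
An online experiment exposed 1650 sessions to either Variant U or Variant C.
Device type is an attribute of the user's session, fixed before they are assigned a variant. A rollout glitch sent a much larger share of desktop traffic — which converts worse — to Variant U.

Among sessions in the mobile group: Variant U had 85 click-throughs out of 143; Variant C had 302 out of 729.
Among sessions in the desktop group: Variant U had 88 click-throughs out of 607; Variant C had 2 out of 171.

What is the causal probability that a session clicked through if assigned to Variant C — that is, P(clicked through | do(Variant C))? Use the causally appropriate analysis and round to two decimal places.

0.22

The stratified and pooled comparisons disagree (Variant U wins within each device type; Variant C wins overall), so the answer turns on the causal role of device type.
The imbalance in device type arose from how sessions were allocated, not from anything the variant did; and device type independently affects the outcome. The pooled gap is confounded — condition on device type.
Standardising Variant C to the population device type mix: 0.528·302/729 + 0.472·2/171 = 0.224.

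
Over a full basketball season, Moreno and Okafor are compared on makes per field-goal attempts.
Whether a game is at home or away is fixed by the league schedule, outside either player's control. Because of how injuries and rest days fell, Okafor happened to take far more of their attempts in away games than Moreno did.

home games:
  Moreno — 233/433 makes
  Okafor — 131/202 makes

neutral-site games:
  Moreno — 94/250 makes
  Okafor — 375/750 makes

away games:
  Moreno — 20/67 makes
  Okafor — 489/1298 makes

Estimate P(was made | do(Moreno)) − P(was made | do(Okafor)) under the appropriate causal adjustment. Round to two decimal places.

Since game venue is a pre-existing factor (not a product of the player) and it affects the outcome on its own, it is a confounder. The stratified rates, not the pooled rate, identify the causal effect.
Adjusting over the population distribution of game venue: 0.212·(0.538−0.649) + 0.333·(0.376−0.500) + 0.455·(0.299−0.377) = -0.100.

-0.10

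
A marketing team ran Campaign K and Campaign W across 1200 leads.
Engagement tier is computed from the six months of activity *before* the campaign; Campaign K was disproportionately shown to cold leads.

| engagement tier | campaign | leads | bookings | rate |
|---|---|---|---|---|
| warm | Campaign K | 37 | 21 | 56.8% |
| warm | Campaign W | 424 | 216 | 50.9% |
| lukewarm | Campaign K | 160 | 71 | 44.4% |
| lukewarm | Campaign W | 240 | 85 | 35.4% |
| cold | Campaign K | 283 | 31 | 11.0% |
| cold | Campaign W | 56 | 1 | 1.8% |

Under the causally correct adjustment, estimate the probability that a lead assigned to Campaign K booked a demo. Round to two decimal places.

Engagement tier is set before the campaign has any effect — it is not caused by the campaign — and it independently drives the outcome. That makes it a confounder, so the causal comparison is within engagement tier levels.
Standardising Campaign K to the population engagement tier mix: 0.384·21/37 + 0.333·71/160 + 0.282·31/283 = 0.397.

0.40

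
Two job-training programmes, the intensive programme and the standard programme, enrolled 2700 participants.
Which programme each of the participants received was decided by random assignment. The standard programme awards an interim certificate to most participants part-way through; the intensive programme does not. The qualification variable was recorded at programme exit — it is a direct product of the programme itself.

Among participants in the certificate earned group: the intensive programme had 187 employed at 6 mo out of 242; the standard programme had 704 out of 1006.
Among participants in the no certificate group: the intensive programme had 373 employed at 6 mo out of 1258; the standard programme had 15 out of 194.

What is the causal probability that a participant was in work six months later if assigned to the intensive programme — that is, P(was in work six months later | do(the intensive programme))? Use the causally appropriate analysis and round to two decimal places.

the intensive programme is higher inside every qualification attained during the programme stratum but the standard programme is higher in aggregate. Whether to stratify depends on how qualification attained during the programme relates to the programme.
Qualification attained during the programme here is a post-treatment variable shaped by the programme; conditioning on it would introduce bias rather than remove it. The overall comparison is the causal one.
So P(outcome | do(the intensive programme)) is just the pooled rate for the intensive programme: 560/1500 = 0.373.

0.37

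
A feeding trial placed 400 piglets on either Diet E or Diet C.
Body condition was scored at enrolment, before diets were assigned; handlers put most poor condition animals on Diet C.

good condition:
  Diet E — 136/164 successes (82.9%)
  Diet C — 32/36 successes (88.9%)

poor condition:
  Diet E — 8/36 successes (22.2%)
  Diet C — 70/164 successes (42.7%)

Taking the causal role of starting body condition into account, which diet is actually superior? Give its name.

Diet C

Starting body condition is set before the diet has any effect — it is not caused by the diet — and it independently drives the outcome. That makes it a confounder, so the causal comparison is within starting body condition levels.
Within each level — good condition: 82.9% vs 88.9%; poor condition: 22.2% vs 42.7% — Diet C is higher every time.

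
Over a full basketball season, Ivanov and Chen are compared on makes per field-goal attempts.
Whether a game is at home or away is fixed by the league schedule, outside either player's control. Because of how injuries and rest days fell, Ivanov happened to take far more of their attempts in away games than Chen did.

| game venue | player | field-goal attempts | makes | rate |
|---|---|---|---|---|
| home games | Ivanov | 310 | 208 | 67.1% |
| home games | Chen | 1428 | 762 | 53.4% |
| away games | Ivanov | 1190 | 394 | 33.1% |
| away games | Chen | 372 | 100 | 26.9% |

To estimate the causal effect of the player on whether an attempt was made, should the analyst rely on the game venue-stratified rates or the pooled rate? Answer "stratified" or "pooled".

Ivanov is higher inside every game venue stratum but Chen is higher in aggregate. Whether to stratify depends on how game venue relates to the player.
Game venue differs across players for reasons unrelated to any effect of the player itself, and it separately predicts the outcome — a classic confounder. We must compare within game venue levels.
Within each level — home games: 67.1% vs 53.4%; away games: 33.1% vs 26.9% — Ivanov is higher every time.

stratified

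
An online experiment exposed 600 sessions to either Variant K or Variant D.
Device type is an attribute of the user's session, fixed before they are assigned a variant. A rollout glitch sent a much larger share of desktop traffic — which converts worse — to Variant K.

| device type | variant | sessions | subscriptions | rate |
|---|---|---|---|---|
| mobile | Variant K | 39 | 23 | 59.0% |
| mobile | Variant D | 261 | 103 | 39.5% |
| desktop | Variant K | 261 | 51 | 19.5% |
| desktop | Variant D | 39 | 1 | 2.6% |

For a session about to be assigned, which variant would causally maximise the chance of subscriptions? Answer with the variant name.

Here device type is a common cause — it drives both which variant a case falls under and the outcome. The crude comparison mixes populations; the stratum-specific rates are the causally relevant ones.
Within each level — mobile: 59.0% vs 39.5%; desktop: 19.5% vs 2.6% — Variant K is higher every time.

Variant K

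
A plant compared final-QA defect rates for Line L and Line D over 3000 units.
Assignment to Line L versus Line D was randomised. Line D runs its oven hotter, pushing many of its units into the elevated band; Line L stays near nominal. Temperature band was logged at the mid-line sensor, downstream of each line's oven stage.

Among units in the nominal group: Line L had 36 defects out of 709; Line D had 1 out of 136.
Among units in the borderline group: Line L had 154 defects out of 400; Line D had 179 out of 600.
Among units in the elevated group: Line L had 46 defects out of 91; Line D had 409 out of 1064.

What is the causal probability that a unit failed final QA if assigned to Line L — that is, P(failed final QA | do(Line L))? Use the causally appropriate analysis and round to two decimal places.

Because the line influences in-process temperature band, in-process temperature band is a post-treatment mediator, not a confounder. Stratifying on it would bias the estimate; the causal effect is the crude pooled difference.
So P(outcome | do(Line L)) is just the pooled rate for Line L: 236/1200 = 0.197.

0.20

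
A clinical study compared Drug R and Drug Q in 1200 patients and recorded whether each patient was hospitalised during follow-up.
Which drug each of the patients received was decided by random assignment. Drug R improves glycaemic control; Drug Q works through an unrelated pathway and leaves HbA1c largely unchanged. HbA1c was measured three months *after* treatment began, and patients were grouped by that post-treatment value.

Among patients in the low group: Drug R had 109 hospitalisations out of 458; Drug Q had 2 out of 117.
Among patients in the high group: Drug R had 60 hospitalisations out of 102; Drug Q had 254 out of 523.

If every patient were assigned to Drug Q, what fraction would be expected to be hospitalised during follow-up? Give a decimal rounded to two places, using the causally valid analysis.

HbA1c is downstream of the drug. One should not condition on a consequence of treatment, so the overall rates are the right comparison.
So P(outcome | do(Drug Q)) is just the pooled rate for Drug Q: 256/640 = 0.400.

0.40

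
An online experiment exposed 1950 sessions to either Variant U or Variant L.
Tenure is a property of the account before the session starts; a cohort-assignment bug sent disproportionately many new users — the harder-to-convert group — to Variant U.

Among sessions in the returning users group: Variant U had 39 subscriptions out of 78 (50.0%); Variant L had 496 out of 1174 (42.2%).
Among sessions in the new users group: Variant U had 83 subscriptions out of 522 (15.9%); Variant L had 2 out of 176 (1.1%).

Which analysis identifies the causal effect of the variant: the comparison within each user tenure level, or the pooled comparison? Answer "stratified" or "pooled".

The stratified and pooled comparisons disagree (Variant U wins within each user tenure; Variant L wins overall), so the answer turns on the causal role of user tenure.
User tenure differs across variants for reasons unrelated to any effect of the variant itself, and it separately predicts the outcome — a classic confounder. We must compare within user tenure levels.
Within each level — returning users: 50.0% vs 42.2%; new users: 15.9% vs 1.1% — Variant U is higher every time.

stratified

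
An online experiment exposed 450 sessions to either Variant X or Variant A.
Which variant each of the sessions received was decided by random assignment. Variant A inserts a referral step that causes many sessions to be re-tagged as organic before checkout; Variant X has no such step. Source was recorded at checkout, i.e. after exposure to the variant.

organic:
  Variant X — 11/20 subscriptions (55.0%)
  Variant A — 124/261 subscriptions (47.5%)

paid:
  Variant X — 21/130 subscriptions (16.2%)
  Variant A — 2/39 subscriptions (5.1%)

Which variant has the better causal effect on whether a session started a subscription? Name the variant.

Variant X is higher inside every traffic source stratum but Variant A is higher in aggregate. Whether to stratify depends on how traffic source relates to the variant.
Traffic source here is a post-treatment variable shaped by the variant; conditioning on it would introduce bias rather than remove it. The overall comparison is the causal one.
Pooled: Variant X 21.3% vs Variant A 42.0%; Variant A is higher overall.

Variant A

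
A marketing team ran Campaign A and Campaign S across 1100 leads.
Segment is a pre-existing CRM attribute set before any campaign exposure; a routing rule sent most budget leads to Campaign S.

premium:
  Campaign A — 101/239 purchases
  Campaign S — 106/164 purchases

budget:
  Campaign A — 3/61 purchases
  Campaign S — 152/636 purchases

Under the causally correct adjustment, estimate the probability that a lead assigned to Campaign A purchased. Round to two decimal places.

0.19

Since customer segment is a pre-existing factor (not a product of the campaign) and it affects the outcome on its own, it is a confounder. The stratified rates, not the pooled rate, identify the causal effect.
Standardising Campaign A to the population customer segment mix: 0.366·101/239 + 0.634·3/61 = 0.186.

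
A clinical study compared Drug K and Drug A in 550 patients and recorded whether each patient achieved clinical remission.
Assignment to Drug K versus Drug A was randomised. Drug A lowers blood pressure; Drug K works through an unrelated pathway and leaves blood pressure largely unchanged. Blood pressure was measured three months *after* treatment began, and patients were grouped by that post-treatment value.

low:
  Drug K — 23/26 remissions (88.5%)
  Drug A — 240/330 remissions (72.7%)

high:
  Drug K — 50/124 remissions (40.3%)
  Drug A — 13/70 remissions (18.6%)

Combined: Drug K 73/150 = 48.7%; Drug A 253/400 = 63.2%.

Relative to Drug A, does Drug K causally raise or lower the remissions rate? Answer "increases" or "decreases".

The distribution of blood pressure is itself part of what the drug does — it is an intermediate outcome. Holding it fixed would remove that part of the effect; the total effect is the pooled difference.
Pooled: Drug K 48.7% vs Drug A 63.2%; Drug A is higher overall.

decreases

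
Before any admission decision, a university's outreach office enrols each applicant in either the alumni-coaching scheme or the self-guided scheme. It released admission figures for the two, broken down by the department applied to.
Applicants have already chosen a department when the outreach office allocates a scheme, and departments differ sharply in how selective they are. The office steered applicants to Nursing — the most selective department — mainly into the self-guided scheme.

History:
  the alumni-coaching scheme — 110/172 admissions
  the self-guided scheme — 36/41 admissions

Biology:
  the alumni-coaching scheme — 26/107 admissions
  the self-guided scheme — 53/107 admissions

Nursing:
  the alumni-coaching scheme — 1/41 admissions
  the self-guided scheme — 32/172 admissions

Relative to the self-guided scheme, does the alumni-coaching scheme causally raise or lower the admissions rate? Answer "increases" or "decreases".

decreases

Department is set before the outreach scheme has any effect — it is not caused by the outreach scheme — and it independently drives the outcome. That makes it a confounder, so the causal comparison is within department levels.
Within each level — History: 64.0% vs 87.8%; Biology: 24.3% vs 49.5%; Nursing: 2.4% vs 18.6% — the self-guided scheme is higher every time.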